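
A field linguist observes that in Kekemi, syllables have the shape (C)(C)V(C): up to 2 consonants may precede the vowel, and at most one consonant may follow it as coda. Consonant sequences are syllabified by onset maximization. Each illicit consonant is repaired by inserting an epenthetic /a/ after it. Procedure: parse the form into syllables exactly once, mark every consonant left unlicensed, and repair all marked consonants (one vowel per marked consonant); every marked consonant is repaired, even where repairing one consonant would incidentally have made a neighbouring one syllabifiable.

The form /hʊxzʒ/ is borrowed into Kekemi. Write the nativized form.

hʊxzaʒa

The consonants /z/, /ʒ/ cannot be parsed into a legal (C)(C)V(C) syllable (at most one coda consonant is licensed; onsets may contain at most 2 consonants).
Each unlicensed consonant becomes the onset of a new syllable: /z/ → /za/, /ʒ/ → /ʒa/.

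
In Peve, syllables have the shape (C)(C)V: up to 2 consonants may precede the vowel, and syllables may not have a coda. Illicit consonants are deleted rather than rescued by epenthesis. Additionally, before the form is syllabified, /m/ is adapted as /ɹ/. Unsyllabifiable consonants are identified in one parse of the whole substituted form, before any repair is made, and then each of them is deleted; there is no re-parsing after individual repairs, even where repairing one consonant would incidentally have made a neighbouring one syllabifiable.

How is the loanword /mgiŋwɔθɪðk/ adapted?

Substitution: /m/ → /ɹ/, giving /ɹgiŋwɔθɪðk/.
The consonants /ð/, /k/ cannot be parsed into a legal (C)(C)V syllable (no codas are permitted; onsets may contain at most 2 consonants).
Deleting the stranded consonants removes /ð/, /k/.

ɹgiŋwɔθɪ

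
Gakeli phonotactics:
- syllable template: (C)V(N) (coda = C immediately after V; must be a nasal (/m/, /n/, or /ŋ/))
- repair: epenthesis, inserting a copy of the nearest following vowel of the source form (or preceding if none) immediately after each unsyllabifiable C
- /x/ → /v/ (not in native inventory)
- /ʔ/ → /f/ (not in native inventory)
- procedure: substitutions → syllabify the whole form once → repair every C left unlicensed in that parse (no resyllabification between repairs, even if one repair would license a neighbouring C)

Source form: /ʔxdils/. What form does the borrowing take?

fividilisi

Substitution: /ʔ/ → /f/, /x/ → /v/, giving /fvdils/.
Syllabifying with onset maximization leaves /f/, /v/, /l/, /s/ stranded (only a nasal (/m/, /n/, or /ŋ/) is licensed in coda position; onsets are limited to one consonant).
Each unlicensed consonant becomes the onset of a new syllable: /f/ → /fi/, /v/ → /vi/, /l/ → /li/, /s/ → /si/.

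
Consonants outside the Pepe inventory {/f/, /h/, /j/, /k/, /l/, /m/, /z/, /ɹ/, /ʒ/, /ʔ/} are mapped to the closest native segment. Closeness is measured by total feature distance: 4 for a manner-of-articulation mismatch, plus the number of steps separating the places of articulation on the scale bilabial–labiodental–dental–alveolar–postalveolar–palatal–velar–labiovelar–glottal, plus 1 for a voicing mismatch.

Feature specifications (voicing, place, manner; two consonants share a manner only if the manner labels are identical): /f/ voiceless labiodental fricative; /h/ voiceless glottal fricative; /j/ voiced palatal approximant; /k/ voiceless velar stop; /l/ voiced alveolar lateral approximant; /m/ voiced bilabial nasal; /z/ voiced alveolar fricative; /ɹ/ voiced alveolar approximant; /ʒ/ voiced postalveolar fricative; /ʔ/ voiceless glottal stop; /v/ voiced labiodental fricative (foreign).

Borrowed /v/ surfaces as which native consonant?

f

/f/ is closest: same manner (fricative), place distance 0 (labiodental→labiodental), voicing differs (+1); total 1. Next closest is /z/ at distance 2.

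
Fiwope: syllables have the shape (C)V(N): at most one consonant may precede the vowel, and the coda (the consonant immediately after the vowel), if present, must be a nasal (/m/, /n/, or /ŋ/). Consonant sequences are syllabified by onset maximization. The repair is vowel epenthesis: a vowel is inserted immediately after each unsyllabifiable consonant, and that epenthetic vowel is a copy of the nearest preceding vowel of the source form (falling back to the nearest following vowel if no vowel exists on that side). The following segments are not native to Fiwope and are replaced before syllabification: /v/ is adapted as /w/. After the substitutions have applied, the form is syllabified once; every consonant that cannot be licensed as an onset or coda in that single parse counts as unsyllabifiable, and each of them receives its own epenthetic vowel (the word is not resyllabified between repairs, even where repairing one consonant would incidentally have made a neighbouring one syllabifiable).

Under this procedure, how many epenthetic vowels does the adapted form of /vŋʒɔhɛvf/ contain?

After substitution the input is /wŋʒɔhɛwf/.
The unsyllabifiable consonants are /w/, /ŋ/, /w/, /f/; each receives one epenthetic vowel.

4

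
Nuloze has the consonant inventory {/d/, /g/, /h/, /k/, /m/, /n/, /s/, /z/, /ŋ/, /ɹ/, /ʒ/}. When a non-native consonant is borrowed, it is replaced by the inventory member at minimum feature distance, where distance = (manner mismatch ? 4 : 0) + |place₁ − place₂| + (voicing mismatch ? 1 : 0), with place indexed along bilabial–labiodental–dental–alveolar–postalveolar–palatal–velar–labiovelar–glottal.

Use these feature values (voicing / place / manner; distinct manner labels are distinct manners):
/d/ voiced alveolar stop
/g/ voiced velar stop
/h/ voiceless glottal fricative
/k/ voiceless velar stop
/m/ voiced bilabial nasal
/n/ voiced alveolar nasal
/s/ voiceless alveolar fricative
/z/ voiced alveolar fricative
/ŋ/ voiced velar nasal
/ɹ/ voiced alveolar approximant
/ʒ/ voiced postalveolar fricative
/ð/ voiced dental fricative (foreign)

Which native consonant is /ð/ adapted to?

z

/z/ is closest: same manner (fricative), place distance 1 (dental→alveolar), same voicing; total 1. Next closest is /s/ at distance 2.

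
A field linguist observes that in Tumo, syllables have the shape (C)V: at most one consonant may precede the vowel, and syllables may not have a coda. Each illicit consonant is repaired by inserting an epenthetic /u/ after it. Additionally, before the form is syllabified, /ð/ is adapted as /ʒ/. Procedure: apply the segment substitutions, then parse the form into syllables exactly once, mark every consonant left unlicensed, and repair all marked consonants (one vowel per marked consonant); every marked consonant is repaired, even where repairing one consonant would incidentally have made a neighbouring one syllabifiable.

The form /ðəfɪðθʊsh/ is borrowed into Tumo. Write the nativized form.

ʒəfɪʒuθʊsuhu

Substitution: /ð/ → /ʒ/, giving /ʒəfɪʒθʊsh/.
Syllabifying with onset maximization leaves /ʒ/, /s/, /h/ stranded (no codas are permitted; onsets are limited to one consonant).
Each unlicensed consonant becomes the onset of a new syllable: /ʒ/ → /ʒu/, /s/ → /su/, /h/ → /hu/.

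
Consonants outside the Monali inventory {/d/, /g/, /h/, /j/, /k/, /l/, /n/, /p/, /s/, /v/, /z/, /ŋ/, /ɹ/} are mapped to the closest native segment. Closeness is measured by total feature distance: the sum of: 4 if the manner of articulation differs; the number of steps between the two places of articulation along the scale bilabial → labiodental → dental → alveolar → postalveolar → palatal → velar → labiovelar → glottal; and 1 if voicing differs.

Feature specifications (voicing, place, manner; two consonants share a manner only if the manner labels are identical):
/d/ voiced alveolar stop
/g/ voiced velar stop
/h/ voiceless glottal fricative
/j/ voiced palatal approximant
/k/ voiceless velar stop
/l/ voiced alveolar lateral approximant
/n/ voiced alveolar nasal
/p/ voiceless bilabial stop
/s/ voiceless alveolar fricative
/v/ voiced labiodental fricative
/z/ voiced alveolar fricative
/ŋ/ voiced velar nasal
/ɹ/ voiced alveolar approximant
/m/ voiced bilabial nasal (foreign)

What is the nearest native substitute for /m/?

n

/n/ is closest: same manner (nasal), place distance 3 (bilabial→alveolar), same voicing; total 3. Next closest is /p/ at distance 5.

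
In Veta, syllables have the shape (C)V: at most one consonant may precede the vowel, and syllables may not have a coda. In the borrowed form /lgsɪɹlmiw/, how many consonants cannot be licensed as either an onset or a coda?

The consonants /l/, /g/, /ɹ/, /l/, /w/ cannot be parsed into a legal (C)V syllable (no codas are permitted; onsets are limited to one consonant).

5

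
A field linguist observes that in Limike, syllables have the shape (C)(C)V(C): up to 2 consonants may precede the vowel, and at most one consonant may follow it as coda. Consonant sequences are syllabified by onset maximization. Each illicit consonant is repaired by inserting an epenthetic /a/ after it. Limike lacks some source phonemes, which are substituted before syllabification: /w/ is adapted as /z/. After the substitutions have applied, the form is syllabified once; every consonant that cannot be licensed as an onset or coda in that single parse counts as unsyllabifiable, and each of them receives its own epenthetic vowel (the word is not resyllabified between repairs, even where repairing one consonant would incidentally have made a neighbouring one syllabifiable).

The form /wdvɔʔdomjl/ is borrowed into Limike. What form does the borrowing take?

Substitution: /w/ → /z/, giving /zdvɔʔdomjl/.
Under (C)(C)V(C), the unsyllabifiable consonants are /z/, /j/, /l/ (at most one coda consonant is licensed; onsets may contain at most 2 consonants).
Each unlicensed consonant becomes the onset of a new syllable: /z/ → /za/, /j/ → /ja/, /l/ → /la/.

zadvɔʔdomjala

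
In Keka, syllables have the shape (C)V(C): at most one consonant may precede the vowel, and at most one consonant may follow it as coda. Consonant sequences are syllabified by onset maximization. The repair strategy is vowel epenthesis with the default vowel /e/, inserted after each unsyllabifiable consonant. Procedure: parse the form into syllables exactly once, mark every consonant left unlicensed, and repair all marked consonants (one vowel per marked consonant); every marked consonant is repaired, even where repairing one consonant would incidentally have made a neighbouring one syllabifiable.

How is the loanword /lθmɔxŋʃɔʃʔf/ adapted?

leθemɔxŋeʃɔʃʔefe

The consonants /l/, /θ/, /ŋ/, /ʔ/, /f/ cannot be parsed into a legal (C)V(C) syllable (at most one coda consonant is licensed; onsets are limited to one consonant).
Each unlicensed consonant becomes the onset of a new syllable: /l/ → /le/, /θ/ → /θe/, /ŋ/ → /ŋe/, /ʔ/ → /ʔe/, /f/ → /fe/.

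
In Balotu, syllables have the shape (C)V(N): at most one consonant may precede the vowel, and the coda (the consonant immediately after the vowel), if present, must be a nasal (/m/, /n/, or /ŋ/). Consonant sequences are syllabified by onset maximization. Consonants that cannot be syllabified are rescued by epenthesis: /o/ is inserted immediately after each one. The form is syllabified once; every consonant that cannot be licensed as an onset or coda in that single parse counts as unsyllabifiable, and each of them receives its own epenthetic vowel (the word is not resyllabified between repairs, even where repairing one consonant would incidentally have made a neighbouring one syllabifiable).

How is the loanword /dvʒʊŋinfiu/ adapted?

dovoʒʊŋinfiu

Syllabifying with onset maximization leaves /d/, /v/ stranded (only a nasal (/m/, /n/, or /ŋ/) is licensed in coda position; onsets are limited to one consonant).
Inserting the epenthetic vowel yields /d/ → /do/, /v/ → /vo/.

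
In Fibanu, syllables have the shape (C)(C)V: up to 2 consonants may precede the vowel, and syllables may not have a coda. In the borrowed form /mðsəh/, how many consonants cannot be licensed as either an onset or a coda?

2

Under (C)(C)V, the unsyllabifiable consonants are /m/, /h/ (no codas are permitted; onsets may contain at most 2 consonants).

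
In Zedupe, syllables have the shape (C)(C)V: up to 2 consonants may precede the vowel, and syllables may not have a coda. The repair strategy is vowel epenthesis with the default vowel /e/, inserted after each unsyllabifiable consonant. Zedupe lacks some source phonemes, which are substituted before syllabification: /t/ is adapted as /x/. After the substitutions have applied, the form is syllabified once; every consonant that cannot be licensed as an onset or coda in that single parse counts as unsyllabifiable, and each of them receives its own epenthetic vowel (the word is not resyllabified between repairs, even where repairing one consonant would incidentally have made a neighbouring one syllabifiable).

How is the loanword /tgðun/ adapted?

xegðune

Substitution: /t/ → /x/, giving /xgðun/.
Syllabifying with onset maximization leaves /x/, /n/ stranded (no codas are permitted; onsets may contain at most 2 consonants).
Inserting the epenthetic vowel yields /x/ → /xe/, /n/ → /ne/.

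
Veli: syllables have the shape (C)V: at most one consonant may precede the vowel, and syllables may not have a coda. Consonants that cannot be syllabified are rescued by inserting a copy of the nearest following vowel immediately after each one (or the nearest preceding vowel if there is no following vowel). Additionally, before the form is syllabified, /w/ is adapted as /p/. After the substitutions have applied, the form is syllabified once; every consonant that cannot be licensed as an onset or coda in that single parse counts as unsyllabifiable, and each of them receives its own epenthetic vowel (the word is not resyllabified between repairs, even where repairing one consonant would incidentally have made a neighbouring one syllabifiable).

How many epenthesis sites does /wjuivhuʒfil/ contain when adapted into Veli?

After substitution the input is /pjuivhuʒfil/.
The unsyllabifiable consonants are /p/, /v/, /ʒ/, /l/; each receives one epenthetic vowel.

4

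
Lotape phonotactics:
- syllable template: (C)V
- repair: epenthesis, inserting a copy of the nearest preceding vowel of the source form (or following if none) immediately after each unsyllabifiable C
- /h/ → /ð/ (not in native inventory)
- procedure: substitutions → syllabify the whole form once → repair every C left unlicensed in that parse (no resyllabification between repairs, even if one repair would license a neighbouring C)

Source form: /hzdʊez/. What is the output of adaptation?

ðʊzʊdʊeze

Substitution: /h/ → /ð/, giving /ðzdʊez/.
The consonants /ð/, /z/, /z/ cannot be parsed into a legal (C)V syllable (no codas are permitted; onsets are limited to one consonant).
Each unlicensed consonant becomes the onset of a new syllable: /ð/ → /ðʊ/, /z/ → /zʊ/, /z/ → /ze/.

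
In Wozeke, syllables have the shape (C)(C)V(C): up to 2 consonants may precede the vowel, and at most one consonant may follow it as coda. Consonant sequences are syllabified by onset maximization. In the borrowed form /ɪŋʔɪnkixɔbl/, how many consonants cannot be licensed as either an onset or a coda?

The consonants /l/ cannot be parsed into a legal (C)(C)V(C) syllable (at most one coda consonant is licensed; onsets may contain at most 2 consonants).

1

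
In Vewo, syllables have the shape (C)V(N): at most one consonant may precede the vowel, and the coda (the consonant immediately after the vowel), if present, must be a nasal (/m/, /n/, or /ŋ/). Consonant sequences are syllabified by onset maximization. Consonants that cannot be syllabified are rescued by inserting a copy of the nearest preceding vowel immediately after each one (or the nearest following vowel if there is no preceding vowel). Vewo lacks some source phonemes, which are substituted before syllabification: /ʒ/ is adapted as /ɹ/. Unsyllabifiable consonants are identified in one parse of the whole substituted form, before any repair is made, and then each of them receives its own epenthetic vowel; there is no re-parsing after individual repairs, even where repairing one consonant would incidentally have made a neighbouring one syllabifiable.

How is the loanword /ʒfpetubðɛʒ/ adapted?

ɹefepetubuðɛɹɛ

Substitution: /ʒ/ → /ɹ/, giving /ɹfpetubðɛɹ/.
Under (C)V(N), the unsyllabifiable consonants are /ɹ/, /f/, /b/, /ɹ/ (only a nasal (/m/, /n/, or /ŋ/) is licensed in coda position; onsets are limited to one consonant).
Each unlicensed consonant becomes the onset of a new syllable: /ɹ/ → /ɹe/, /f/ → /fe/, /b/ → /bu/, /ɹ/ → /ɹɛ/.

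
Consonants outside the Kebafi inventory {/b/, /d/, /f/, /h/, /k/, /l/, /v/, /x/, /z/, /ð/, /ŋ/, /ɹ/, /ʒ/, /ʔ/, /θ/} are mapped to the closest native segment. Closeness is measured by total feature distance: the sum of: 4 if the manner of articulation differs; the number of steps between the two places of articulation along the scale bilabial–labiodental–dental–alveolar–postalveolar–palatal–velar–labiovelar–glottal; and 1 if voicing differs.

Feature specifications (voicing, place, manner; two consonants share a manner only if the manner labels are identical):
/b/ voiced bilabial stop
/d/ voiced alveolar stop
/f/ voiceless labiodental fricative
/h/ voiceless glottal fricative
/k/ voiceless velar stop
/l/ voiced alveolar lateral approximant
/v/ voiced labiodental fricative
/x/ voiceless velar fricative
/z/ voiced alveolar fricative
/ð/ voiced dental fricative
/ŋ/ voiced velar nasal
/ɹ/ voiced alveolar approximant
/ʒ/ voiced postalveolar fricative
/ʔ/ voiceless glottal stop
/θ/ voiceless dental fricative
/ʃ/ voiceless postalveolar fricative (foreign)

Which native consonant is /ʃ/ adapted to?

/ʒ/ is closest: same manner (fricative), place distance 0 (postalveolar→postalveolar), voicing differs (+1); total 1. Next closest is /x/ at distance 2.

ʒ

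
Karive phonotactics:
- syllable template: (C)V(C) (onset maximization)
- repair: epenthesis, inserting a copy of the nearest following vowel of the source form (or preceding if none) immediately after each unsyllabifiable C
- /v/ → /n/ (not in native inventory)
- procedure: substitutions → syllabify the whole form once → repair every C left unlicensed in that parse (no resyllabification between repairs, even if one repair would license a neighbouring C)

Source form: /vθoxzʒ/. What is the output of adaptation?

Substitution: /v/ → /n/, giving /nθoxzʒ/.
The consonants /n/, /z/, /ʒ/ cannot be parsed into a legal (C)V(C) syllable (at most one coda consonant is licensed; onsets are limited to one consonant).
Epenthesis after each stranded consonant: /n/ → /no/, /z/ → /zo/, /ʒ/ → /ʒo/.

noθoxzoʒo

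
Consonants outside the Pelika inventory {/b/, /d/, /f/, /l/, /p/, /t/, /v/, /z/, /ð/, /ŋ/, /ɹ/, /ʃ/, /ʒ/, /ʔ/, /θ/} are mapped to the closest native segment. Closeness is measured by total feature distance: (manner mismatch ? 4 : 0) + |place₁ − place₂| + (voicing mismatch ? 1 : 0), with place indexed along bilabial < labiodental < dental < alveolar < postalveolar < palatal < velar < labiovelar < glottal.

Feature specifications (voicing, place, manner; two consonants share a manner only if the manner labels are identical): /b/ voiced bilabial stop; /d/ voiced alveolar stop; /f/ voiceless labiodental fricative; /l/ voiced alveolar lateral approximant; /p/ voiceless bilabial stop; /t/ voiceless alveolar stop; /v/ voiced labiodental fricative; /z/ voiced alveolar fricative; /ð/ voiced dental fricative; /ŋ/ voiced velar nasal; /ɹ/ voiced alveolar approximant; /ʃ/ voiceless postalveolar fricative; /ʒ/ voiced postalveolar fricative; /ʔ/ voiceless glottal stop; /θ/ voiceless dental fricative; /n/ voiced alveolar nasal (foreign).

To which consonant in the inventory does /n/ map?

/ŋ/ is closest: same manner (nasal), place distance 3 (alveolar→velar), same voicing; total 3. Next closest is /d/ at distance 4.

ŋ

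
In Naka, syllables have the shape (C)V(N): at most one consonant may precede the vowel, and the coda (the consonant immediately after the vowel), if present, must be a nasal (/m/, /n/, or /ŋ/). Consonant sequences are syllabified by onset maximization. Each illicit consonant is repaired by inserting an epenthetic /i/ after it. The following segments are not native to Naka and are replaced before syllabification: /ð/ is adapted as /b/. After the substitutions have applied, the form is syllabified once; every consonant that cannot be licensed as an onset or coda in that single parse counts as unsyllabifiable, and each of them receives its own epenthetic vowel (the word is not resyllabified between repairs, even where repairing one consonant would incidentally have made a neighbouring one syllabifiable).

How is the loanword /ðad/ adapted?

Substitution: /ð/ → /b/, giving /bad/.
Under (C)V(N), the unsyllabifiable consonants are /d/ (only a nasal (/m/, /n/, or /ŋ/) is licensed in coda position; onsets are limited to one consonant).
Each unlicensed consonant becomes the onset of a new syllable: /d/ → /di/.

badi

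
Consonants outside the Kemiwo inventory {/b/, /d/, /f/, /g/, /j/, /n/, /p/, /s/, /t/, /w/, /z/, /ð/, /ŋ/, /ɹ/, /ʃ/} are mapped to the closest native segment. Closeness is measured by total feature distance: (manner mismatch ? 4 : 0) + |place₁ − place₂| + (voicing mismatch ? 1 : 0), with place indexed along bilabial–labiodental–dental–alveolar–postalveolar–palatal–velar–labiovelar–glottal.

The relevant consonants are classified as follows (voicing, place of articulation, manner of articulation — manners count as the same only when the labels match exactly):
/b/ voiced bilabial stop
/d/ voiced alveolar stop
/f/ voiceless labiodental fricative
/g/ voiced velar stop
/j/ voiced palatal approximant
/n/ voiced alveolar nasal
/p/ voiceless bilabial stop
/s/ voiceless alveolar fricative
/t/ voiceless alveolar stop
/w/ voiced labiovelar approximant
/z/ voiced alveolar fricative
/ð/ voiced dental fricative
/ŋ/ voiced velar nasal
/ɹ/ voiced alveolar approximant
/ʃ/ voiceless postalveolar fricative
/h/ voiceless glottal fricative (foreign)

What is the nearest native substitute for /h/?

ʃ

/ʃ/ is closest: same manner (fricative), place distance 4 (glottal→postalveolar), same voicing; total 4. Next closest is /s/ at distance 5.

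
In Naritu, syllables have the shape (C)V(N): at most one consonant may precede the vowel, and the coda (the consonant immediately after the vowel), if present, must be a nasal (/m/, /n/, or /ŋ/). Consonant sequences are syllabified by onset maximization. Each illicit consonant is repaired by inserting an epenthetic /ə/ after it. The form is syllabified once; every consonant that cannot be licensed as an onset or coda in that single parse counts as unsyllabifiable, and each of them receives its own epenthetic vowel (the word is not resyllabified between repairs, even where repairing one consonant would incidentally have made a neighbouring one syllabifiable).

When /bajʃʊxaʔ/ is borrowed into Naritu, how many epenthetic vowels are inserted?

The unsyllabifiable consonants are /j/, /ʔ/; each receives one epenthetic vowel.

2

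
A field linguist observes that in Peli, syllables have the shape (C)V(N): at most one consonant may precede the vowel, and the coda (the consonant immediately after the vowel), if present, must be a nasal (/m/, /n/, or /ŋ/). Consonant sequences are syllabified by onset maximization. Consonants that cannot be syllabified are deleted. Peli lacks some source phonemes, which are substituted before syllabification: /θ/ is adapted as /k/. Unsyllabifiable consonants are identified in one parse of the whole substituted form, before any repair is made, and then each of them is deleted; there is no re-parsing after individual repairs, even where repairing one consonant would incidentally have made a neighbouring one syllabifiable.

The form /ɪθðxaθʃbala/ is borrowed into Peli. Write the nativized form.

Substitution: /θ/ → /k/, giving /ɪkðxakʃbala/.
Under (C)V(N), the unsyllabifiable consonants are /k/, /ð/, /k/, /ʃ/ (only a nasal (/m/, /n/, or /ŋ/) is licensed in coda position; onsets are limited to one consonant).
Deleting the stranded consonants removes /k/, /ð/, /k/, /ʃ/.

ɪxabala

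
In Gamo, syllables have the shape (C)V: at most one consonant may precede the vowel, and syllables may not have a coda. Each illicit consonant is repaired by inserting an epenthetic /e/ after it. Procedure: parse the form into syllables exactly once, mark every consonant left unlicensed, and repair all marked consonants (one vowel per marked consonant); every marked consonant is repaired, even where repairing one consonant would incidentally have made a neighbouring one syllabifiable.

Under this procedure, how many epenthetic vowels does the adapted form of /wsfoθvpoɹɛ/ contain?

The unsyllabifiable consonants are /w/, /s/, /θ/, /v/; each receives one epenthetic vowel.

4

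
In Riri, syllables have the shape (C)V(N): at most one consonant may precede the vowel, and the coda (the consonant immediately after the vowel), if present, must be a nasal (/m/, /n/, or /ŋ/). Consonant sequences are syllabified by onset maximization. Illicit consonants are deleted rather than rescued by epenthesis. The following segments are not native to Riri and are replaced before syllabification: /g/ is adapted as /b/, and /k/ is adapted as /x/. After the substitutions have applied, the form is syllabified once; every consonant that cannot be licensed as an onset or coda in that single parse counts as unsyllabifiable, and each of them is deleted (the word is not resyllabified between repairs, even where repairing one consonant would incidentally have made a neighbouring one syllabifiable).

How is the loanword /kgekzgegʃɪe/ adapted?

Substitution: /k/ → /x/, /g/ → /b/, giving /xbexzbebʃɪe/.
Syllabifying with onset maximization leaves /x/, /x/, /z/, /b/ stranded (only a nasal (/m/, /n/, or /ŋ/) is licensed in coda position; onsets are limited to one consonant).
Each unlicensed consonant is deleted: /x/, /x/, /z/, /b/.

bebeʃɪe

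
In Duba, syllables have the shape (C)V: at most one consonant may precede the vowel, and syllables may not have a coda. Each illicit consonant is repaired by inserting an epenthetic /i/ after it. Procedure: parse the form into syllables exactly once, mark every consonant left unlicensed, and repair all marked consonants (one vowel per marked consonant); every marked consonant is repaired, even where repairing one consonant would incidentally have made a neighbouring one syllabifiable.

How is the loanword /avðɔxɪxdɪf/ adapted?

aviðɔxɪxidɪfi

Under (C)V, the unsyllabifiable consonants are /v/, /x/, /f/ (no codas are permitted; onsets are limited to one consonant).
Epenthesis after each stranded consonant: /v/ → /vi/, /x/ → /xi/, /f/ → /fi/.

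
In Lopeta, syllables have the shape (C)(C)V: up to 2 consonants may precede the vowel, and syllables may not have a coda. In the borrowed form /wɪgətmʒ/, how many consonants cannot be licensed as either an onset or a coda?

3

The consonants /t/, /m/, /ʒ/ cannot be parsed into a legal (C)(C)V syllable (no codas are permitted; onsets may contain at most 2 consonants).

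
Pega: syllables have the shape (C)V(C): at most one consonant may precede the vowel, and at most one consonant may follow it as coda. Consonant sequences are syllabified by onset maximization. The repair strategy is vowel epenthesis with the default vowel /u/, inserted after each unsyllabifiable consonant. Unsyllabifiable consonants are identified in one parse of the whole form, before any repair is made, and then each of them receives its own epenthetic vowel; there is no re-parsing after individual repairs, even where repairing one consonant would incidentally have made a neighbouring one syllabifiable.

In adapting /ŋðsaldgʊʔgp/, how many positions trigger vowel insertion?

5

The unsyllabifiable consonants are /ŋ/, /ð/, /d/, /g/, /p/; each receives one epenthetic vowel.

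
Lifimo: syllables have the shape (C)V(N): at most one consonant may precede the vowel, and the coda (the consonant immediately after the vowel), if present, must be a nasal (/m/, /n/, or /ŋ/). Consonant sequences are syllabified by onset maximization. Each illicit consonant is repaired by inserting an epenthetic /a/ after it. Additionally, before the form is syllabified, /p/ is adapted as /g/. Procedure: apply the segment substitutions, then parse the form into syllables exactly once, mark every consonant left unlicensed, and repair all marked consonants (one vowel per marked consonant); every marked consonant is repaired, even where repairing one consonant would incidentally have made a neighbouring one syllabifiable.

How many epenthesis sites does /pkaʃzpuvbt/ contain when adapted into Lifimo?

6

After substitution the input is /gkaʃzguvbt/.
The unsyllabifiable consonants are /g/, /ʃ/, /z/, /v/, /b/, /t/; each receives one epenthetic vowel.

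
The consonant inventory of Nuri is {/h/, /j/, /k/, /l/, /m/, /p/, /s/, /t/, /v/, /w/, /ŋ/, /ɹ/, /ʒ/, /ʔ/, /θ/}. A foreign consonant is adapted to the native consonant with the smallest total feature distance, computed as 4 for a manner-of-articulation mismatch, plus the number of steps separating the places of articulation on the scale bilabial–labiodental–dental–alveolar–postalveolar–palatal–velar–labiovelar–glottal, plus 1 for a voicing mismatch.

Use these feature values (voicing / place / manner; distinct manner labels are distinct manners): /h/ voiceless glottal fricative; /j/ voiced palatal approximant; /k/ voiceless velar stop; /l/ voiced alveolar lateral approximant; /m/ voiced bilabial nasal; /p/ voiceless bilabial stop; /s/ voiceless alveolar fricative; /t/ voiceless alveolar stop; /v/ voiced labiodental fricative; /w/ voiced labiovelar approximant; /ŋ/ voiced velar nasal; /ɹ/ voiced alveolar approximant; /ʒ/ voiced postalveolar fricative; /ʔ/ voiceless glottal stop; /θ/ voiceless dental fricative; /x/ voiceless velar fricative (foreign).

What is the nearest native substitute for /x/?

/h/ is closest: same manner (fricative), place distance 2 (velar→glottal), same voicing; total 2. Next closest is /s/ at distance 3.

h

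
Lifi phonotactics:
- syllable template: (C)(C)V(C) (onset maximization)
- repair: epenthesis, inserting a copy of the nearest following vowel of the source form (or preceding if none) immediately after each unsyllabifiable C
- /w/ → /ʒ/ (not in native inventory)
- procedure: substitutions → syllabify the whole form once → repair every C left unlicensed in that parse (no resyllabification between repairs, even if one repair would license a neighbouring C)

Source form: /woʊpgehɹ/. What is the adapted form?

Substitution: /w/ → /ʒ/, giving /ʒoʊpgehɹ/.
Syllabifying with onset maximization leaves /ɹ/ stranded (at most one coda consonant is licensed; onsets may contain at most 2 consonants).
Epenthesis after each stranded consonant: /ɹ/ → /ɹe/.

ʒoʊpgehɹe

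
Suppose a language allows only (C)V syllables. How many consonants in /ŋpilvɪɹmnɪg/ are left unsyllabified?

5

Syllabifying with onset maximization leaves /ŋ/, /l/, /ɹ/, /m/, /g/ stranded (no codas are permitted; onsets are limited to one consonant).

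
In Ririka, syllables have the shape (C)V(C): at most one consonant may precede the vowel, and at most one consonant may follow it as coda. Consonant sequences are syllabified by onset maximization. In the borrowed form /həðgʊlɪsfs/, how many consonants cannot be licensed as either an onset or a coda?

Under (C)V(C), the unsyllabifiable consonants are /f/, /s/ (at most one coda consonant is licensed; onsets are limited to one consonant).

2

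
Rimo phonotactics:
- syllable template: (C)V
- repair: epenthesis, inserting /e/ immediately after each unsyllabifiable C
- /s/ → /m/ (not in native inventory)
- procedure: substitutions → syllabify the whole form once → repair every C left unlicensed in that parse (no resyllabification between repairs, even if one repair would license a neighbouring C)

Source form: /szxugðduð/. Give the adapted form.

Substitution: /s/ → /m/, giving /mzxugðduð/.
Syllabifying with onset maximization leaves /m/, /z/, /g/, /ð/, /ð/ stranded (no codas are permitted; onsets are limited to one consonant).
Epenthesis after each stranded consonant: /m/ → /me/, /z/ → /ze/, /g/ → /ge/, /ð/ → /ðe/, /ð/ → /ðe/.

mezexugeðeduðe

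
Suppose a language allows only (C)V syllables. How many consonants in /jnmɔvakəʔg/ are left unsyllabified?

Under (C)V, the unsyllabifiable consonants are /j/, /n/, /ʔ/, /g/ (no codas are permitted; onsets are limited to one consonant).

4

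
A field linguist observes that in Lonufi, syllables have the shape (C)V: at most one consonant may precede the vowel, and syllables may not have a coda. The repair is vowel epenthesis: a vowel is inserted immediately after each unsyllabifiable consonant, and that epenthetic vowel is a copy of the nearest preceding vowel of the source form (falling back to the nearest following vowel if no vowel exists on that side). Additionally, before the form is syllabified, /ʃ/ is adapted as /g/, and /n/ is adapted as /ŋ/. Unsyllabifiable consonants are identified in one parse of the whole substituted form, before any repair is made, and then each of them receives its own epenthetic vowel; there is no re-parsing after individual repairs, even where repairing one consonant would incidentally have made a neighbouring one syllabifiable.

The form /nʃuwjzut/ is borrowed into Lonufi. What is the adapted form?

Substitution: /n/ → /ŋ/, /ʃ/ → /g/, giving /ŋguwjzut/.
Under (C)V, the unsyllabifiable consonants are /ŋ/, /w/, /j/, /t/ (no codas are permitted; onsets are limited to one consonant).
Each unlicensed consonant becomes the onset of a new syllable: /ŋ/ → /ŋu/, /w/ → /wu/, /j/ → /ju/, /t/ → /tu/.

ŋuguwujuzutu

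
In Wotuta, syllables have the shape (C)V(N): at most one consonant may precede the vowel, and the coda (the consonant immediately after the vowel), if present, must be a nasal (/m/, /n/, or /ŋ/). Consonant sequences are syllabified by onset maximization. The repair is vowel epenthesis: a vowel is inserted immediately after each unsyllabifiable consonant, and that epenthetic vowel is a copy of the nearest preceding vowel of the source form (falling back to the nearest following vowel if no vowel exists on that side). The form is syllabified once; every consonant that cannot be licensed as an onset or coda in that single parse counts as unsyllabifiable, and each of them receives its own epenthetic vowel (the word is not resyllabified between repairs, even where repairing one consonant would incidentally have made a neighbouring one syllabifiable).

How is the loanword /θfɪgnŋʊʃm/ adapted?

θɪfɪgɪnɪŋʊʃʊmʊ

The consonants /θ/, /g/, /n/, /ʃ/, /m/ cannot be parsed into a legal (C)V(N) syllable (only a nasal (/m/, /n/, or /ŋ/) is licensed in coda position; onsets are limited to one consonant).
Epenthesis after each stranded consonant: /θ/ → /θɪ/, /g/ → /gɪ/, /n/ → /nɪ/, /ʃ/ → /ʃʊ/, /m/ → /mʊ/.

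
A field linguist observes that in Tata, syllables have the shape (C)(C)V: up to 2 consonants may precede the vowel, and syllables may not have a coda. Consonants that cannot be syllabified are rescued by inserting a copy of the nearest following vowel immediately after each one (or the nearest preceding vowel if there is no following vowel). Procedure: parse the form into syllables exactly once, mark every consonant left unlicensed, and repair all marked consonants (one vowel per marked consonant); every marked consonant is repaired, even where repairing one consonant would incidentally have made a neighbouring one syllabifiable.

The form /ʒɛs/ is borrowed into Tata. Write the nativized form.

The consonants /s/ cannot be parsed into a legal (C)(C)V syllable (no codas are permitted; onsets may contain at most 2 consonants).
Each unlicensed consonant becomes the onset of a new syllable: /s/ → /sɛ/.

ʒɛsɛ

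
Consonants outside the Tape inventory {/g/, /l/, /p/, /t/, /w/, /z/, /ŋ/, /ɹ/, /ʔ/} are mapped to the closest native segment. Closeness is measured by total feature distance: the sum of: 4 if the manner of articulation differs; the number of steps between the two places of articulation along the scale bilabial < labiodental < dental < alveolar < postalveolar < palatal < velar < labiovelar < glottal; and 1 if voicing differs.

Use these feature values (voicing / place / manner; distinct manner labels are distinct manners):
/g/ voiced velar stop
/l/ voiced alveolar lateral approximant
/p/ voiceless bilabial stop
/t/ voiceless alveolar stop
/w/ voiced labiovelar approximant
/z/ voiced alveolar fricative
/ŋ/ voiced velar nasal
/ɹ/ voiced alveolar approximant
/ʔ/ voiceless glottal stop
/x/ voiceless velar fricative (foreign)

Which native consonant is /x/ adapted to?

z

/z/ is closest: same manner (fricative), place distance 3 (velar→alveolar), voicing differs (+1); total 4. Next closest is /g/ at distance 5.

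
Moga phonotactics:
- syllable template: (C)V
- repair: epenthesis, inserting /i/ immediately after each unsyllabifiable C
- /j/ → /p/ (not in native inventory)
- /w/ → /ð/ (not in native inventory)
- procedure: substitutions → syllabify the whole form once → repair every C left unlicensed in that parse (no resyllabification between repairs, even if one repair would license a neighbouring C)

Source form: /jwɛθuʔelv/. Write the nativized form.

piðɛθuʔelivi

Substitution: /j/ → /p/, /w/ → /ð/, giving /pðɛθuʔelv/.
Under (C)V, the unsyllabifiable consonants are /p/, /l/, /v/ (no codas are permitted; onsets are limited to one consonant).
Inserting the epenthetic vowel yields /p/ → /pi/, /l/ → /li/, /v/ → /vi/.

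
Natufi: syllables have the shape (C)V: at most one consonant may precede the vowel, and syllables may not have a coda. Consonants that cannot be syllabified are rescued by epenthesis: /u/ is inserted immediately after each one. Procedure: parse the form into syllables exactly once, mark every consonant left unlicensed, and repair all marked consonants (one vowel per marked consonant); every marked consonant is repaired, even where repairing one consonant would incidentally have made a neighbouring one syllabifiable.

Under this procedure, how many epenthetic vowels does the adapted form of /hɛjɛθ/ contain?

1

The unsyllabifiable consonants are /θ/; each receives one epenthetic vowel.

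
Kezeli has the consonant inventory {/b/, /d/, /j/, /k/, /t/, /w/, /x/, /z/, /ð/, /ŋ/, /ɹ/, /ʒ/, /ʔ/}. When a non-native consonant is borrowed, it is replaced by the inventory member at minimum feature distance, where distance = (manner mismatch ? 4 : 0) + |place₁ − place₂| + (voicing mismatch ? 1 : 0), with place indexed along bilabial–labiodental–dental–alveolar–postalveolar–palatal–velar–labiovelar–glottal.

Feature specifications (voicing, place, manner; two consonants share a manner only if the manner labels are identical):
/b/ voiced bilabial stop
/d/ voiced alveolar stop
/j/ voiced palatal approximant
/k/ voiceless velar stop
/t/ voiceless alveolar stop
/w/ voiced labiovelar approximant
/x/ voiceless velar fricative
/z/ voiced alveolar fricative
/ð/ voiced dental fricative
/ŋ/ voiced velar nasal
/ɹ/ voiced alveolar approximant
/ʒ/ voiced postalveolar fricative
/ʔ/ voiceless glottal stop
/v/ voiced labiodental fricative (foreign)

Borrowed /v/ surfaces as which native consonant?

ð

/ð/ is closest: same manner (fricative), place distance 1 (labiodental→dental), same voicing; total 1. Next closest is /z/ at distance 2.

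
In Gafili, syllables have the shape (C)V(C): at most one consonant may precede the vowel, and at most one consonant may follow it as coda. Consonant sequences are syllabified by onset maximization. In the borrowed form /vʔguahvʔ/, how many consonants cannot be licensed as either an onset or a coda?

4

The consonants /v/, /ʔ/, /v/, /ʔ/ cannot be parsed into a legal (C)V(C) syllable (at most one coda consonant is licensed; onsets are limited to one consonant).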